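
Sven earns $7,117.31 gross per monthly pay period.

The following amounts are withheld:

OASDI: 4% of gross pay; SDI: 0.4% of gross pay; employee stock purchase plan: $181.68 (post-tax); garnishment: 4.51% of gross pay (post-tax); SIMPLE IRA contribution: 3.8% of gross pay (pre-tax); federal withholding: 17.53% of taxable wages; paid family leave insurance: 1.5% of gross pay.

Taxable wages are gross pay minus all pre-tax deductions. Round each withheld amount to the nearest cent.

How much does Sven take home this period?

SIMPLE IRA contribution: $7,117.31 × 0.038 = $270.46
Taxable wages = $7,117.31 − $270.46 = $6,846.85
Federal withholding: $6,846.85 × 0.1753 = $1,200.25
OASDI: $7,117.31 × 0.04 = $284.69
SDI: $7,117.31 × 0.004 = $28.47
Paid family leave insurance: $7,117.31 × 0.015 = $106.76
Employee stock purchase plan: $181.68
Garnishment: $7,117.31 × 0.0451 = $320.99
Total deductions = $270.46 + $1,200.25 + $284.69 + $28.47 + $106.76 + $181.68 + $320.99 = $2,393.30
Net pay = $7,117.31 − $2,393.30 = $4,724.01

$4,724.01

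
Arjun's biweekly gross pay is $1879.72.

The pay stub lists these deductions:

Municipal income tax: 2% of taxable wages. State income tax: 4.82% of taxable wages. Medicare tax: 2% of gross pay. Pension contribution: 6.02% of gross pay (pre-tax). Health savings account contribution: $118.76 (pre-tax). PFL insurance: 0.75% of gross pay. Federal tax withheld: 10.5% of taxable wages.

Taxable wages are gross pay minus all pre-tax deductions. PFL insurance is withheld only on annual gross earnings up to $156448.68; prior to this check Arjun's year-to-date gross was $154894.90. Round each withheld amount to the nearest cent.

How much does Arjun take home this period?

$1313.16

Pension contribution: $1879.72 × 0.0602 = $113.16
Health savings account contribution: $118.76
Pre-tax total = $113.16 + $118.76 = $231.92
Taxable wages = $1879.72 − $231.92 = $1647.80
Federal tax withheld: $1647.80 × 0.105 = $173.02
State income tax: $1647.80 × 0.0482 = $79.42
Municipal income tax: $1647.80 × 0.02 = $32.96
PFL insurance: only $156448.68 − $154894.90 = $1553.78 of this check is subject → $1553.78 × 0.0075 = $11.65
Medicare tax: $1879.72 × 0.02 = $37.59
Total deductions = $113.16 + $118.76 + $173.02 + $79.42 + $32.96 + $11.65 + $37.59 = $566.56
Net pay = $1879.72 − $566.56 = $1313.16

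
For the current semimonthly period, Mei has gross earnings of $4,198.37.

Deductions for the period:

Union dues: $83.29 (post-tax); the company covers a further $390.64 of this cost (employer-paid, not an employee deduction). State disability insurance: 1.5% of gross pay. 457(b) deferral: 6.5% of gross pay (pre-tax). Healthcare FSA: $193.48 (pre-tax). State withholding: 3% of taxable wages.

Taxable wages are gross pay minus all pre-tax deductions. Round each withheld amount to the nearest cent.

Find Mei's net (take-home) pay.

$3,473.77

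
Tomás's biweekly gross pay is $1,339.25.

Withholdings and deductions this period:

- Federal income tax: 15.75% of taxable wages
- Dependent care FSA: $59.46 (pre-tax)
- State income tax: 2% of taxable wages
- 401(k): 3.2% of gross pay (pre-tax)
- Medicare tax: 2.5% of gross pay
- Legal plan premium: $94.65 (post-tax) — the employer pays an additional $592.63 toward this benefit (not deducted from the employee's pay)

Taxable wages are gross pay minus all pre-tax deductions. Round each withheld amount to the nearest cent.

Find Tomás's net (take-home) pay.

$889.24

Dependent care FSA: $59.46
401(k): $1,339.25 × 0.032 = $42.86
Pre-tax total = $59.46 + $42.86 = $102.32
Taxable wages = $1,339.25 − $102.32 = $1,236.93
Federal income tax: $1,236.93 × 0.1575 = $194.82
State income tax: $1,236.93 × 0.02 = $24.74
Medicare tax: $1,339.25 × 0.025 = $33.48
Legal plan premium: $94.65
(Employer's $592.63 toward legal plan premium is not withheld from the employee.)
Total deductions = $59.46 + $42.86 + $194.82 + $24.74 + $33.48 + $94.65 = $450.01
Net pay = $1,339.25 − $450.01 = $889.24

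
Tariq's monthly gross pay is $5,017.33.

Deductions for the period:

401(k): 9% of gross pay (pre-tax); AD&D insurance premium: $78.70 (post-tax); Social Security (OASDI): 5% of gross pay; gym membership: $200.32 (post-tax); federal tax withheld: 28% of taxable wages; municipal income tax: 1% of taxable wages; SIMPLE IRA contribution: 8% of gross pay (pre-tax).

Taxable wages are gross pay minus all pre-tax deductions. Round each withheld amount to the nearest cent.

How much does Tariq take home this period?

$2,426.82

SIMPLE IRA contribution: $5,017.33 × 0.08 = $401.39
401(k): $5,017.33 × 0.09 = $451.56
Pre-tax total = $401.39 + $451.56 = $852.95
Taxable wages = $5,017.33 − $852.95 = $4,164.38
Municipal income tax: $4,164.38 × 0.01 = $41.64
Federal tax withheld: $4,164.38 × 0.28 = $1,166.03
Social Security (OASDI): $5,017.33 × 0.05 = $250.87
AD&D insurance premium: $78.70
Gym membership: $200.32
Total deductions = $401.39 + $451.56 + $41.64 + $1,166.03 + $250.87 + $78.70 + $200.32 = $2,590.51
Net pay = $5,017.33 − $2,590.51 = $2,426.82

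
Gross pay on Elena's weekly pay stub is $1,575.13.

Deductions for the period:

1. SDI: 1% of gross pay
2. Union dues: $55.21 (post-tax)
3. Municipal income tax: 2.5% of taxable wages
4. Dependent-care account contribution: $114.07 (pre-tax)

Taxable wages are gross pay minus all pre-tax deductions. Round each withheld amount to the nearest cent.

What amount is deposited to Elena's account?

Dependent-care account contribution: $114.07
Taxable wages = $1,575.13 − $114.07 = $1,461.06
Municipal income tax: $1,461.06 × 0.025 = $36.53
SDI: $1,575.13 × 0.01 = $15.75
Union dues: $55.21
Total deductions = $114.07 + $36.53 + $15.75 + $55.21 = $221.56
Net pay = $1,575.13 − $221.56 = $1,353.57

$1,353.57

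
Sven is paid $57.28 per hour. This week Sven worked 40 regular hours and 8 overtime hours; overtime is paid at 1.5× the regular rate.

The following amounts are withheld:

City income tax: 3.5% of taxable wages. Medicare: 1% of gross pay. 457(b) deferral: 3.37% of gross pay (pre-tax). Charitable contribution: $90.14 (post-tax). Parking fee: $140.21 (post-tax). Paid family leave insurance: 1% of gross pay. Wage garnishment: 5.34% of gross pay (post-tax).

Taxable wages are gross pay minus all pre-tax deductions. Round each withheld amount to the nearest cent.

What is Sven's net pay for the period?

Regular pay: 40 × $57.28 = $2291.20
Overtime pay: 8 × $57.28 × 1.5 = $687.36
Gross pay = $2291.20 + $687.36 = $2978.56
457(b) deferral: $2978.56 × 0.0337 = $100.38
Taxable wages = $2978.56 − $100.38 = $2878.18
City income tax: $2878.18 × 0.035 = $100.74
Medicare: $2978.56 × 0.01 = $29.79
Paid family leave insurance: $2978.56 × 0.01 = $29.79
Wage garnishment: $2978.56 × 0.0534 = $159.06
Parking fee: $140.21
Charitable contribution: $90.14
Total deductions = $100.38 + $100.74 + $29.79 + $29.79 + $159.06 + $140.21 + $90.14 = $650.11
Net pay = $2978.56 − $650.11 = $2328.45

$2328.45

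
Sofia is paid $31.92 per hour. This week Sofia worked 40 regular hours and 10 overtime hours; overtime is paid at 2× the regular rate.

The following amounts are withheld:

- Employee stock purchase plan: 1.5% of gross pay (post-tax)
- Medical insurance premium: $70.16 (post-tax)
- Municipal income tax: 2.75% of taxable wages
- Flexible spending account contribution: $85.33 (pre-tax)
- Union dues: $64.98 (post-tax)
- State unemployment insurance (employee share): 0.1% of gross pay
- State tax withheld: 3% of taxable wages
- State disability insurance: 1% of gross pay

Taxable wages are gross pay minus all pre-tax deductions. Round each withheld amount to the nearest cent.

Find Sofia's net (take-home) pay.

$1539.71

Regular pay: 40 × $31.92 = $1276.80
Overtime pay: 10 × $31.92 × 2 = $638.40
Gross pay = $1276.80 + $638.40 = $1915.20
Flexible spending account contribution: $85.33
Taxable wages = $1915.20 − $85.33 = $1829.87
State tax withheld: $1829.87 × 0.03 = $54.90
Municipal income tax: $1829.87 × 0.0275 = $50.32
State disability insurance: $1915.20 × 0.01 = $19.15
State unemployment insurance (employee share): $1915.20 × 0.001 = $1.92
Employee stock purchase plan: $1915.20 × 0.015 = $28.73
Medical insurance premium: $70.16
Union dues: $64.98
Total deductions = $85.33 + $54.90 + $50.32 + $19.15 + $1.92 + $28.73 + $70.16 + $64.98 = $375.49
Net pay = $1915.20 − $375.49 = $1539.71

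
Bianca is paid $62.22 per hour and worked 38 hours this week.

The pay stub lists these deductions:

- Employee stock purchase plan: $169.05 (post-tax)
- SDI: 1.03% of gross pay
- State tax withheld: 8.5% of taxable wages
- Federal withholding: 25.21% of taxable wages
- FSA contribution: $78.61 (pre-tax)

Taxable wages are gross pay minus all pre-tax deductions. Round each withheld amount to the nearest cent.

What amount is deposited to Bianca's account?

Gross pay: 38 × $62.22 = $2,364.36
FSA contribution: $78.61
Taxable wages = $2,364.36 − $78.61 = $2,285.75
Federal withholding: $2,285.75 × 0.2521 = $576.24
State tax withheld: $2,285.75 × 0.085 = $194.29
SDI: $2,364.36 × 0.0103 = $24.35
Employee stock purchase plan: $169.05
Total deductions = $78.61 + $576.24 + $194.29 + $24.35 + $169.05 = $1,042.54
Net pay = $2,364.36 − $1,042.54 = $1,321.82

$1,321.82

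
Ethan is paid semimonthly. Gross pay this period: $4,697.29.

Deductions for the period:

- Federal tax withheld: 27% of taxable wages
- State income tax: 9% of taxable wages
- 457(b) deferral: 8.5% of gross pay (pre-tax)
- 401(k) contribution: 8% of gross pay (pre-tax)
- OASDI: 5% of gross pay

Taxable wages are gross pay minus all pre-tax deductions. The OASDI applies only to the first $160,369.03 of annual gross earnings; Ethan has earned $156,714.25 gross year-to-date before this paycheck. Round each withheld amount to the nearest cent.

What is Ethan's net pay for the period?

$2,327.50

457(b) deferral: $4,697.29 × 0.085 = $399.27
401(k) contribution: $4,697.29 × 0.08 = $375.78
Pre-tax total = $399.27 + $375.78 = $775.05
Taxable wages = $4,697.29 − $775.05 = $3,922.24
Federal tax withheld: $3,922.24 × 0.27 = $1,059.00
State income tax: $3,922.24 × 0.09 = $353.00
OASDI: only $160,369.03 − $156,714.25 = $3,654.78 of this check is subject → $3,654.78 × 0.05 = $182.74
Total deductions = $399.27 + $375.78 + $1,059.00 + $353.00 + $182.74 = $2,369.79
Net pay = $4,697.29 − $2,369.79 = $2,327.50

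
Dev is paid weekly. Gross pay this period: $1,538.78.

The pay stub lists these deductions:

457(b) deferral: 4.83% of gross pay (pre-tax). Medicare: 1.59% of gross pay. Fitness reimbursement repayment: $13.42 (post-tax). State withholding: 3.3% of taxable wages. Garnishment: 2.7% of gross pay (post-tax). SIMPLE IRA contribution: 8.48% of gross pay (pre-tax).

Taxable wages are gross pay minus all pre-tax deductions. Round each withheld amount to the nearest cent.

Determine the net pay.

$1,210.51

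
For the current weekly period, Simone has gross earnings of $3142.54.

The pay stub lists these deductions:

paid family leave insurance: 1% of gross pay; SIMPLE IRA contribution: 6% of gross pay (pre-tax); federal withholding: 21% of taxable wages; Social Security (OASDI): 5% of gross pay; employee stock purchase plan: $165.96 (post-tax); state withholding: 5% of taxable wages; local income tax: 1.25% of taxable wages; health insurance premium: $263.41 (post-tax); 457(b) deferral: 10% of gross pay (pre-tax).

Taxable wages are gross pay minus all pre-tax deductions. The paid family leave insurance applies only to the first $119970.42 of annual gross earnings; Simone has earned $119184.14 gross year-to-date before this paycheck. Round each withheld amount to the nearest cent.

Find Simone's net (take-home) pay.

SIMPLE IRA contribution: $3142.54 × 0.06 = $188.55
457(b) deferral: $3142.54 × 0.1 = $314.25
Pre-tax total = $188.55 + $314.25 = $502.80
Taxable wages = $3142.54 − $502.80 = $2639.74
Federal withholding: $2639.74 × 0.21 = $554.35
Local income tax: $2639.74 × 0.0125 = $33.00
State withholding: $2639.74 × 0.05 = $131.99
Social Security (OASDI): $3142.54 × 0.05 = $157.13
Paid family leave insurance: only $119970.42 − $119184.14 = $786.28 of this check is subject → $786.28 × 0.01 = $7.86
Employee stock purchase plan: $165.96
Health insurance premium: $263.41
Total deductions = $188.55 + $314.25 + $554.35 + $33.00 + $131.99 + $157.13 + $7.86 + $165.96 + $263.41 = $1816.50
Net pay = $3142.54 − $1816.50 = $1326.04

$1326.04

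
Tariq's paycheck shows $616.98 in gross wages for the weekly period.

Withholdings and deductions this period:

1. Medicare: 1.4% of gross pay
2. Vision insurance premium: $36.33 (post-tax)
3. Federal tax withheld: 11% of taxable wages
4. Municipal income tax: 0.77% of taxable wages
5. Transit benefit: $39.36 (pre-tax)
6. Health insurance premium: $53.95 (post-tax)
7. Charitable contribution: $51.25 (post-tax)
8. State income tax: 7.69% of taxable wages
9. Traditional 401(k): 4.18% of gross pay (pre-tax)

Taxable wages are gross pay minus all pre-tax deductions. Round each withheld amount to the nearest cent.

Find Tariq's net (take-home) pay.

Traditional 401(k): $616.98 × 0.0418 = $25.79
Transit benefit: $39.36
Pre-tax total = $25.79 + $39.36 = $65.15
Taxable wages = $616.98 − $65.15 = $551.83
Municipal income tax: $551.83 × 0.0077 = $4.25
State income tax: $551.83 × 0.0769 = $42.44
Federal tax withheld: $551.83 × 0.11 = $60.70
Medicare: $616.98 × 0.014 = $8.64
Vision insurance premium: $36.33
Charitable contribution: $51.25
Health insurance premium: $53.95
Total deductions = $25.79 + $39.36 + $4.25 + $42.44 + $60.70 + $8.64 + $36.33 + $51.25 + $53.95 = $322.71
Net pay = $616.98 − $322.71 = $294.27

$294.27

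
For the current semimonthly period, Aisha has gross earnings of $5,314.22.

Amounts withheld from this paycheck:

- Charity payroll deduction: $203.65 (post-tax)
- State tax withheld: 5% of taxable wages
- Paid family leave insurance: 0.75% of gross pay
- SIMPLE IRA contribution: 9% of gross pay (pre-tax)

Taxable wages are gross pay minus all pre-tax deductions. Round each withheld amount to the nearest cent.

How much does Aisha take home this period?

SIMPLE IRA contribution: $5,314.22 × 0.09 = $478.28
Taxable wages = $5,314.22 − $478.28 = $4,835.94
State tax withheld: $4,835.94 × 0.05 = $241.80
Paid family leave insurance: $5,314.22 × 0.0075 = $39.86
Charity payroll deduction: $203.65
Total deductions = $478.28 + $241.80 + $39.86 + $203.65 = $963.59
Net pay = $5,314.22 − $963.59 = $4,350.63

$4,350.63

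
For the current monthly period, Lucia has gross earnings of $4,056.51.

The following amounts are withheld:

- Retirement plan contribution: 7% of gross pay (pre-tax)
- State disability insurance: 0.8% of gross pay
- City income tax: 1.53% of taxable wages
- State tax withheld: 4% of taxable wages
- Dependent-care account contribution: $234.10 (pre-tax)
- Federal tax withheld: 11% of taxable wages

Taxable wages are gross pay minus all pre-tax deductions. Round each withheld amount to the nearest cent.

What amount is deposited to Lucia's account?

Retirement plan contribution: $4,056.51 × 0.07 = $283.96
Dependent-care account contribution: $234.10
Pre-tax total = $283.96 + $234.10 = $518.06
Taxable wages = $4,056.51 − $518.06 = $3,538.45
City income tax: $3,538.45 × 0.0153 = $54.14
State tax withheld: $3,538.45 × 0.04 = $141.54
Federal tax withheld: $3,538.45 × 0.11 = $389.23
State disability insurance: $4,056.51 × 0.008 = $32.45
Total deductions = $283.96 + $234.10 + $54.14 + $141.54 + $389.23 + $32.45 = $1,135.42
Net pay = $4,056.51 − $1,135.42 = $2,921.09

$2,921.09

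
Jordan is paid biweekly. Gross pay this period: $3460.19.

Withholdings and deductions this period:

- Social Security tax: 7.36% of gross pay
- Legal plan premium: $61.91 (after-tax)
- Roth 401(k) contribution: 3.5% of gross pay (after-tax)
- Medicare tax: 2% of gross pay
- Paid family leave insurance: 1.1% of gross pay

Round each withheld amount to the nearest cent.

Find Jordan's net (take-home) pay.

Social Security tax: $3460.19 × 0.0736 = $254.67
Paid family leave insurance: $3460.19 × 0.011 = $38.06
Medicare tax: $3460.19 × 0.02 = $69.20
Roth 401(k) contribution: $3460.19 × 0.035 = $121.11
Legal plan premium: $61.91
Total deductions = $254.67 + $38.06 + $69.20 + $121.11 + $61.91 = $544.95
Net pay = $3460.19 − $544.95 = $2915.24

$2915.24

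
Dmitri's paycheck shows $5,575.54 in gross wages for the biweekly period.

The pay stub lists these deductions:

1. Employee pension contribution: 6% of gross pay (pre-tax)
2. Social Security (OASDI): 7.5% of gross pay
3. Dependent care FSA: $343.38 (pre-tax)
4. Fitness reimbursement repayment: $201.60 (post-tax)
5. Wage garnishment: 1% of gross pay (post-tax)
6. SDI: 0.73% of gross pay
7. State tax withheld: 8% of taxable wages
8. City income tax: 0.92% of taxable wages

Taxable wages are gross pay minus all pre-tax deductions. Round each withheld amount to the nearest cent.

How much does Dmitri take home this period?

$3,744.53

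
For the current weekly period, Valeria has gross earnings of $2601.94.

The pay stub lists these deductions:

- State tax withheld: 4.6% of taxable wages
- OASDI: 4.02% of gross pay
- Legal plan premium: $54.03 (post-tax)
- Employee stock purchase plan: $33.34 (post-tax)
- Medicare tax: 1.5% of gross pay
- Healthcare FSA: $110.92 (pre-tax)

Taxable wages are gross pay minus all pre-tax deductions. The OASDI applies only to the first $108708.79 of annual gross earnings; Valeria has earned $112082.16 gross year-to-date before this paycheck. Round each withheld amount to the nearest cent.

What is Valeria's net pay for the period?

$2250.03

Healthcare FSA: $110.92
Taxable wages = $2601.94 − $110.92 = $2491.02
State tax withheld: $2491.02 × 0.046 = $114.59
Medicare tax: $2601.94 × 0.015 = $39.03
OASDI: annual cap $108708.79 already reached (YTD $112082.16), so $0.00
Legal plan premium: $54.03
Employee stock purchase plan: $33.34
Total deductions = $110.92 + $114.59 + $39.03 + $0.00 + $54.03 + $33.34 = $351.91
Net pay = $2601.94 − $351.91 = $2250.03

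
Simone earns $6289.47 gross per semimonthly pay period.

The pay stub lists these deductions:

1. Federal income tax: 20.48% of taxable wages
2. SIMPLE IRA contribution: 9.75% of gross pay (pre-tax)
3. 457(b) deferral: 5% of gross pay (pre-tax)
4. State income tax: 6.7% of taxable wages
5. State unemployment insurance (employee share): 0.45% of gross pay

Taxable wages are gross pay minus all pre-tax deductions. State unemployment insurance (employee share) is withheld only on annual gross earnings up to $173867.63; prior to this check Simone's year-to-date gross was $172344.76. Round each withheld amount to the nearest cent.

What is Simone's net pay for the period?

$3897.60

457(b) deferral: $6289.47 × 0.05 = $314.47
SIMPLE IRA contribution: $6289.47 × 0.0975 = $613.22
Pre-tax total = $314.47 + $613.22 = $927.69
Taxable wages = $6289.47 − $927.69 = $5361.78
Federal income tax: $5361.78 × 0.2048 = $1098.09
State income tax: $5361.78 × 0.067 = $359.24
State unemployment insurance (employee share): only $173867.63 − $172344.76 = $1522.87 of this check is subject → $1522.87 × 0.0045 = $6.85
Total deductions = $314.47 + $613.22 + $1098.09 + $359.24 + $6.85 = $2391.87
Net pay = $6289.47 − $2391.87 = $3897.60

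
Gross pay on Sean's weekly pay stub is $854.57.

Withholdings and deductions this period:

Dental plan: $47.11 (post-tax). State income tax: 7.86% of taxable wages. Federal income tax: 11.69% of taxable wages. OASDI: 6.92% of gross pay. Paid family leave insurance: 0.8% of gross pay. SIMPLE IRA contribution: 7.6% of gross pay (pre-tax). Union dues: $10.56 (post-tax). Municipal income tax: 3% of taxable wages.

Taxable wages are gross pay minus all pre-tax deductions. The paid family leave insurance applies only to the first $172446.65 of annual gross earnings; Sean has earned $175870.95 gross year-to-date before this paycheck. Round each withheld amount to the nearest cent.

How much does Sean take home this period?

$494.75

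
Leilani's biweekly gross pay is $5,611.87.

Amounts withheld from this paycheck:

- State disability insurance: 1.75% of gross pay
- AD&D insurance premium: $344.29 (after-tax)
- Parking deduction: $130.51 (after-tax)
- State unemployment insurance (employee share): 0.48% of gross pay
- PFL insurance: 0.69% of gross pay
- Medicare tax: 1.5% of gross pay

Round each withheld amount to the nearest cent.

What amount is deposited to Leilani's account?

PFL insurance: $5,611.87 × 0.0069 = $38.72
State disability insurance: $5,611.87 × 0.0175 = $98.21
State unemployment insurance (employee share): $5,611.87 × 0.0048 = $26.94
Medicare tax: $5,611.87 × 0.015 = $84.18
Parking deduction: $130.51
AD&D insurance premium: $344.29
Total deductions = $38.72 + $98.21 + $26.94 + $84.18 + $130.51 + $344.29 = $722.85
Net pay = $5,611.87 − $722.85 = $4,889.02

$4,889.02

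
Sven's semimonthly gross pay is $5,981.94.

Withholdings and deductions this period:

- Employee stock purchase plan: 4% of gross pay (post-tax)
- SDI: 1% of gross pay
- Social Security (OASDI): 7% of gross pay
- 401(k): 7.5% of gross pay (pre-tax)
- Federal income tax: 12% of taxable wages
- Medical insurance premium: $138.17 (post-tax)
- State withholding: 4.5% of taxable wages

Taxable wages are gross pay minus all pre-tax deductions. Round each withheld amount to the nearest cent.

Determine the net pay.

$3,764.29

401(k): $5,981.94 × 0.075 = $448.65
Taxable wages = $5,981.94 − $448.65 = $5,533.29
State withholding: $5,533.29 × 0.045 = $249.00
Federal income tax: $5,533.29 × 0.12 = $663.99
Social Security (OASDI): $5,981.94 × 0.07 = $418.74
SDI: $5,981.94 × 0.01 = $59.82
Medical insurance premium: $138.17
Employee stock purchase plan: $5,981.94 × 0.04 = $239.28
Total deductions = $448.65 + $249.00 + $663.99 + $418.74 + $59.82 + $138.17 + $239.28 = $2,217.65
Net pay = $5,981.94 − $2,217.65 = $3,764.29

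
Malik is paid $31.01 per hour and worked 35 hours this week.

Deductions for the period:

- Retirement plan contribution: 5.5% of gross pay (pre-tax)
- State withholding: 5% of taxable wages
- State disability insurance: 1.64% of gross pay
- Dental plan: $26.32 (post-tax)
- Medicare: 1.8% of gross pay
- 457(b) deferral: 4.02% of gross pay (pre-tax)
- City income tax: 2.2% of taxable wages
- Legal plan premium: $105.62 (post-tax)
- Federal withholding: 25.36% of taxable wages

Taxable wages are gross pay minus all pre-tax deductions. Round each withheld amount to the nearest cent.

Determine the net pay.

Gross pay: 35 × $31.01 = $1085.35
457(b) deferral: $1085.35 × 0.0402 = $43.63
Retirement plan contribution: $1085.35 × 0.055 = $59.69
Pre-tax total = $43.63 + $59.69 = $103.32
Taxable wages = $1085.35 − $103.32 = $982.03
State withholding: $982.03 × 0.05 = $49.10
Federal withholding: $982.03 × 0.2536 = $249.04
City income tax: $982.03 × 0.022 = $21.60
Medicare: $1085.35 × 0.018 = $19.54
State disability insurance: $1085.35 × 0.0164 = $17.80
Dental plan: $26.32
Legal plan premium: $105.62
Total deductions = $43.63 + $59.69 + $49.10 + $249.04 + $21.60 + $19.54 + $17.80 + $26.32 + $105.62 = $592.34
Net pay = $1085.35 − $592.34 = $493.01

$493.01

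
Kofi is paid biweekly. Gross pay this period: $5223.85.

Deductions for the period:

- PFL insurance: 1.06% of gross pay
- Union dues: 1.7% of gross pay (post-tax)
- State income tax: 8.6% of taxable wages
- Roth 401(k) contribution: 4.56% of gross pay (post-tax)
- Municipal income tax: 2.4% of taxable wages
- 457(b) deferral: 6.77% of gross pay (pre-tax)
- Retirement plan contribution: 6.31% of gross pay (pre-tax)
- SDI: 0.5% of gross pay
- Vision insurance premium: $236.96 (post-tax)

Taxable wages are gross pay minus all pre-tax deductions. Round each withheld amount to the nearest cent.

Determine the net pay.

Retirement plan contribution: $5223.85 × 0.0631 = $329.62
457(b) deferral: $5223.85 × 0.0677 = $353.65
Pre-tax total = $329.62 + $353.65 = $683.27
Taxable wages = $5223.85 − $683.27 = $4540.58
State income tax: $4540.58 × 0.086 = $390.49
Municipal income tax: $4540.58 × 0.024 = $108.97
SDI: $5223.85 × 0.005 = $26.12
PFL insurance: $5223.85 × 0.0106 = $55.37
Union dues: $5223.85 × 0.017 = $88.81
Vision insurance premium: $236.96
Roth 401(k) contribution: $5223.85 × 0.0456 = $238.21
Total deductions = $329.62 + $353.65 + $390.49 + $108.97 + $26.12 + $55.37 + $88.81 + $236.96 + $238.21 = $1828.20
Net pay = $5223.85 − $1828.20 = $3395.65

$3395.65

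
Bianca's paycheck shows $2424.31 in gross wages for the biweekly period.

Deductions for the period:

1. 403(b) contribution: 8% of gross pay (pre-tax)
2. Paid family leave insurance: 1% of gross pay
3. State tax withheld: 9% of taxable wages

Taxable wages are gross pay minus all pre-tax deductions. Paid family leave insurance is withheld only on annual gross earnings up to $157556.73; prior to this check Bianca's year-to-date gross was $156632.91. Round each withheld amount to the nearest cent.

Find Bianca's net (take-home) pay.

$2020.40

403(b) contribution: $2424.31 × 0.08 = $193.94
Taxable wages = $2424.31 − $193.94 = $2230.37
State tax withheld: $2230.37 × 0.09 = $200.73
Paid family leave insurance: only $157556.73 − $156632.91 = $923.82 of this check is subject → $923.82 × 0.01 = $9.24
Total deductions = $193.94 + $200.73 + $9.24 = $403.91
Net pay = $2424.31 − $403.91 = $2020.40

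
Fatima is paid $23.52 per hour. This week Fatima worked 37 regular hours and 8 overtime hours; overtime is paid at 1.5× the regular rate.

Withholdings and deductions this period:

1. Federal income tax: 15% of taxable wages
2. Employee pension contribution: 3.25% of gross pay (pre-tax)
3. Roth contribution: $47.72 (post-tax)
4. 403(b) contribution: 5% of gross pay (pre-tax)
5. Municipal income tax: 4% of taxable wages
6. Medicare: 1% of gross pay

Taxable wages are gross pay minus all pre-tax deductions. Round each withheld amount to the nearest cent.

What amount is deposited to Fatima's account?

$797.25

Regular pay: 37 × $23.52 = $870.24
Overtime pay: 8 × $23.52 × 1.5 = $282.24
Gross pay = $870.24 + $282.24 = $1152.48
Employee pension contribution: $1152.48 × 0.0325 = $37.46
403(b) contribution: $1152.48 × 0.05 = $57.62
Pre-tax total = $37.46 + $57.62 = $95.08
Taxable wages = $1152.48 − $95.08 = $1057.40
Federal income tax: $1057.40 × 0.15 = $158.61
Municipal income tax: $1057.40 × 0.04 = $42.30
Medicare: $1152.48 × 0.01 = $11.52
Roth contribution: $47.72
Total deductions = $37.46 + $57.62 + $158.61 + $42.30 + $11.52 + $47.72 = $355.23
Net pay = $1152.48 − $355.23 = $797.25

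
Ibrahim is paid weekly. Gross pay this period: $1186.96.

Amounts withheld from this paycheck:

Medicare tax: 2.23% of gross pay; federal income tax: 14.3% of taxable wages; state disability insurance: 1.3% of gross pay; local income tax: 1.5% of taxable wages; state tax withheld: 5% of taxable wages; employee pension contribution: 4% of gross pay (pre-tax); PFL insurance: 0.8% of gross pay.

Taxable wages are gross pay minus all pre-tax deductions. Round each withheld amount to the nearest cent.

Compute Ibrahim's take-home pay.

Employee pension contribution: $1186.96 × 0.04 = $47.48
Taxable wages = $1186.96 − $47.48 = $1139.48
State tax withheld: $1139.48 × 0.05 = $56.97
Local income tax: $1139.48 × 0.015 = $17.09
Federal income tax: $1139.48 × 0.143 = $162.95
State disability insurance: $1186.96 × 0.013 = $15.43
PFL insurance: $1186.96 × 0.008 = $9.50
Medicare tax: $1186.96 × 0.0223 = $26.47
Total deductions = $47.48 + $56.97 + $17.09 + $162.95 + $15.43 + $9.50 + $26.47 = $335.89
Net pay = $1186.96 − $335.89 = $851.07

$851.07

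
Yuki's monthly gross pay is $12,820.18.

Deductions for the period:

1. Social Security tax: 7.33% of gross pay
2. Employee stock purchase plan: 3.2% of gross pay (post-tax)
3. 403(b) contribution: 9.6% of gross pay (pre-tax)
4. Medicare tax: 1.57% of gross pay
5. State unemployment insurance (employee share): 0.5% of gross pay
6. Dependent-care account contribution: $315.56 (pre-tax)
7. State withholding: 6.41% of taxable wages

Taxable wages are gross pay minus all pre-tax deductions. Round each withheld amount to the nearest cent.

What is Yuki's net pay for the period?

403(b) contribution: $12,820.18 × 0.096 = $1,230.74
Dependent-care account contribution: $315.56
Pre-tax total = $1,230.74 + $315.56 = $1,546.30
Taxable wages = $12,820.18 − $1,546.30 = $11,273.88
State withholding: $11,273.88 × 0.0641 = $722.66
State unemployment insurance (employee share): $12,820.18 × 0.005 = $64.10
Social Security tax: $12,820.18 × 0.0733 = $939.72
Medicare tax: $12,820.18 × 0.0157 = $201.28
Employee stock purchase plan: $12,820.18 × 0.032 = $410.25
Total deductions = $1,230.74 + $315.56 + $722.66 + $64.10 + $939.72 + $201.28 + $410.25 = $3,884.31
Net pay = $12,820.18 − $3,884.31 = $8,935.87

$8,935.87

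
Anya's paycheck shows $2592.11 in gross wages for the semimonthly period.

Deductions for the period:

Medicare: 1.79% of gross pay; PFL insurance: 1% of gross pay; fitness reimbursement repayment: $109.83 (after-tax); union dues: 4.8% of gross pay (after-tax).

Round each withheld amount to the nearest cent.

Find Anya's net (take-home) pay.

$2285.54

Medicare: $2592.11 × 0.0179 = $46.40
PFL insurance: $2592.11 × 0.01 = $25.92
Union dues: $2592.11 × 0.048 = $124.42
Fitness reimbursement repayment: $109.83
Total deductions = $46.40 + $25.92 + $124.42 + $109.83 = $306.57
Net pay = $2592.11 − $306.57 = $2285.54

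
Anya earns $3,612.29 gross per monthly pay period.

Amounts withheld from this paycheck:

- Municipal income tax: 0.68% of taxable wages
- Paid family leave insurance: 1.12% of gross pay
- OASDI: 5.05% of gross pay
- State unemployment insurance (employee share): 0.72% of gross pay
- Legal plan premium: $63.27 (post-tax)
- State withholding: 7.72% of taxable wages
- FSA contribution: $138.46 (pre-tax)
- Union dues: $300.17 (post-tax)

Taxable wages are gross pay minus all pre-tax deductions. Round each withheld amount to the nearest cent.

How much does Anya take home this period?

$2,569.70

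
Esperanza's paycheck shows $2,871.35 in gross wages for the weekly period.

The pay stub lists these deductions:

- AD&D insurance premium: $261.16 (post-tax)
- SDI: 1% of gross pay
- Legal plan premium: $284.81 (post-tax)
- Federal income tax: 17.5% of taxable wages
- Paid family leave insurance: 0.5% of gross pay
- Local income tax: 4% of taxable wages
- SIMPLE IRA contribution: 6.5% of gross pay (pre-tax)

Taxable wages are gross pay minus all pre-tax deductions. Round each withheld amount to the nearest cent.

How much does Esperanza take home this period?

$1,518.46

SIMPLE IRA contribution: $2,871.35 × 0.065 = $186.64
Taxable wages = $2,871.35 − $186.64 = $2,684.71
Federal income tax: $2,684.71 × 0.175 = $469.82
Local income tax: $2,684.71 × 0.04 = $107.39
SDI: $2,871.35 × 0.01 = $28.71
Paid family leave insurance: $2,871.35 × 0.005 = $14.36
AD&D insurance premium: $261.16
Legal plan premium: $284.81
Total deductions = $186.64 + $469.82 + $107.39 + $28.71 + $14.36 + $261.16 + $284.81 = $1,352.89
Net pay = $2,871.35 − $1,352.89 = $1,518.46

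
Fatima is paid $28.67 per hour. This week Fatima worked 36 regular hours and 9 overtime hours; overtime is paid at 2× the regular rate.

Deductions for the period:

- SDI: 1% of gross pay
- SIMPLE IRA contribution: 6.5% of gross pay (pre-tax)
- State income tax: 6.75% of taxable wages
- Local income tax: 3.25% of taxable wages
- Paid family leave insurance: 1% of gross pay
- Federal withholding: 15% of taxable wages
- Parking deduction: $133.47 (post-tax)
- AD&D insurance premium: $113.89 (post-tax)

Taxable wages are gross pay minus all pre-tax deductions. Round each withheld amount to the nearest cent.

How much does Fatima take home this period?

Regular pay: 36 × $28.67 = $1,032.12
Overtime pay: 9 × $28.67 × 2 = $516.06
Gross pay = $1,032.12 + $516.06 = $1,548.18
SIMPLE IRA contribution: $1,548.18 × 0.065 = $100.63
Taxable wages = $1,548.18 − $100.63 = $1,447.55
State income tax: $1,447.55 × 0.0675 = $97.71
Local income tax: $1,447.55 × 0.0325 = $47.05
Federal withholding: $1,447.55 × 0.15 = $217.13
SDI: $1,548.18 × 0.01 = $15.48
Paid family leave insurance: $1,548.18 × 0.01 = $15.48
Parking deduction: $133.47
AD&D insurance premium: $113.89
Total deductions = $100.63 + $97.71 + $47.05 + $217.13 + $15.48 + $15.48 + $133.47 + $113.89 = $740.84
Net pay = $1,548.18 − $740.84 = $807.34

$807.34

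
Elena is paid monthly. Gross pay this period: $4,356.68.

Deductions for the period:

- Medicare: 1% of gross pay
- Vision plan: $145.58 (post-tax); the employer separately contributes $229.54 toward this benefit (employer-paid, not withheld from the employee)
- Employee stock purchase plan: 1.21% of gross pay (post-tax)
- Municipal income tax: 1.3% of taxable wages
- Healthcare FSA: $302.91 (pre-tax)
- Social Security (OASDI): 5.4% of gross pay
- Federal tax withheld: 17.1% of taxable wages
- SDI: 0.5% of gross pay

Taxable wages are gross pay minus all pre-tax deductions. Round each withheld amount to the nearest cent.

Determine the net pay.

$2,808.97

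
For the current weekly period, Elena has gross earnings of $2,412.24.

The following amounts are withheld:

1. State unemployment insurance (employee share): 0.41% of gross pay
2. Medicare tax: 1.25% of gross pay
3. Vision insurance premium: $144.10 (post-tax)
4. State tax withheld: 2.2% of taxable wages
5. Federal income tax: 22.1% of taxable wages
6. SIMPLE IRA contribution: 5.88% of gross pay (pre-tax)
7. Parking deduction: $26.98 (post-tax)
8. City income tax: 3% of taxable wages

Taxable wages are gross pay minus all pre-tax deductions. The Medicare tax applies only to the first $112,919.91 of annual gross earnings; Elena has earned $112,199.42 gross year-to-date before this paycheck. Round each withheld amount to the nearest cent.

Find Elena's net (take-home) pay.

$1,460.60

SIMPLE IRA contribution: $2,412.24 × 0.0588 = $141.84
Taxable wages = $2,412.24 − $141.84 = $2,270.40
City income tax: $2,270.40 × 0.03 = $68.11
Federal income tax: $2,270.40 × 0.221 = $501.76
State tax withheld: $2,270.40 × 0.022 = $49.95
State unemployment insurance (employee share): $2,412.24 × 0.0041 = $9.89
Medicare tax: only $112,919.91 − $112,199.42 = $720.49 of this check is subject → $720.49 × 0.0125 = $9.01
Parking deduction: $26.98
Vision insurance premium: $144.10
Total deductions = $141.84 + $68.11 + $501.76 + $49.95 + $9.89 + $9.01 + $26.98 + $144.10 = $951.64
Net pay = $2,412.24 − $951.64 = $1,460.60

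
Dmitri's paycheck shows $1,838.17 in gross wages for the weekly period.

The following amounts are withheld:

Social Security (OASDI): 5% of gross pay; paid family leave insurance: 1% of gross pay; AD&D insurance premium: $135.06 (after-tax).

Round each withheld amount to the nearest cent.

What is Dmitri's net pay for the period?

Paid family leave insurance: $1,838.17 × 0.01 = $18.38
Social Security (OASDI): $1,838.17 × 0.05 = $91.91
AD&D insurance premium: $135.06
Total deductions = $18.38 + $91.91 + $135.06 = $245.35
Net pay = $1,838.17 − $245.35 = $1,592.82

$1,592.82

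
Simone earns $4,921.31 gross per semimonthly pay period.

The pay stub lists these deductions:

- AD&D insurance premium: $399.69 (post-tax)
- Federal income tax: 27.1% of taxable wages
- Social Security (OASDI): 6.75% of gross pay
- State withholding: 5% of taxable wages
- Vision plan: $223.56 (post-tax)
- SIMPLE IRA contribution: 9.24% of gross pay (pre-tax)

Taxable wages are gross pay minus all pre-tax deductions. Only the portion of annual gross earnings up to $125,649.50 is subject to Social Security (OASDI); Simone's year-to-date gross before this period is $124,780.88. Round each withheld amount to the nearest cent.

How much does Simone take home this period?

$2,350.93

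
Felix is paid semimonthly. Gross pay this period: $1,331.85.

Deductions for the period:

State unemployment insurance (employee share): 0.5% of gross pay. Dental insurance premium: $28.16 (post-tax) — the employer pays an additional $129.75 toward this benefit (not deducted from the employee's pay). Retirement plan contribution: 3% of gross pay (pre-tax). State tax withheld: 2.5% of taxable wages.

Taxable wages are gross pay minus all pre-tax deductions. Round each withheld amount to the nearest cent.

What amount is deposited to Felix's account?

Retirement plan contribution: $1,331.85 × 0.03 = $39.96
Taxable wages = $1,331.85 − $39.96 = $1,291.89
State tax withheld: $1,291.89 × 0.025 = $32.30
State unemployment insurance (employee share): $1,331.85 × 0.005 = $6.66
Dental insurance premium: $28.16
(Employer's $129.75 toward dental insurance premium is not withheld from the employee.)
Total deductions = $39.96 + $32.30 + $6.66 + $28.16 = $107.08
Net pay = $1,331.85 − $107.08 = $1,224.77

$1,224.77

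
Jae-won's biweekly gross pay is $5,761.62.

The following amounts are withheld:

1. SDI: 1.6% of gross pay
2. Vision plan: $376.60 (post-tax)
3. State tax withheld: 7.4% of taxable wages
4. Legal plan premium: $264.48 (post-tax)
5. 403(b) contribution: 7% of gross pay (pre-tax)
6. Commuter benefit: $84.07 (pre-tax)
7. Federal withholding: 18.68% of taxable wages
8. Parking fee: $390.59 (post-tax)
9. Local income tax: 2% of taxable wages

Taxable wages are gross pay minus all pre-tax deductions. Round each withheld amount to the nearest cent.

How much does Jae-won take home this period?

$2,669.38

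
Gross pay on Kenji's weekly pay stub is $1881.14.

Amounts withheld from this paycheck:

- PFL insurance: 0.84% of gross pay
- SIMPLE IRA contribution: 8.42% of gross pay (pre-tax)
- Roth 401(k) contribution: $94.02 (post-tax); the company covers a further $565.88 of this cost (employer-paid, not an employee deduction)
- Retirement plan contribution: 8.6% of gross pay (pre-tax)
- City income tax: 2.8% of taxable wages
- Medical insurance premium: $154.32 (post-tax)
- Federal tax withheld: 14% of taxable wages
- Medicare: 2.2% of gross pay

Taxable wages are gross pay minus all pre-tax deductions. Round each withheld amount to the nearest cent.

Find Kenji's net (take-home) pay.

SIMPLE IRA contribution: $1881.14 × 0.0842 = $158.39
Retirement plan contribution: $1881.14 × 0.086 = $161.78
Pre-tax total = $158.39 + $161.78 = $320.17
Taxable wages = $1881.14 − $320.17 = $1560.97
City income tax: $1560.97 × 0.028 = $43.71
Federal tax withheld: $1560.97 × 0.14 = $218.54
Medicare: $1881.14 × 0.022 = $41.39
PFL insurance: $1881.14 × 0.0084 = $15.80
Medical insurance premium: $154.32
Roth 401(k) contribution: $94.02
(Employer's $565.88 toward Roth 401(k) contribution is not withheld from the employee.)
Total deductions = $158.39 + $161.78 + $43.71 + $218.54 + $41.39 + $15.80 + $154.32 + $94.02 = $887.95
Net pay = $1881.14 − $887.95 = $993.19

$993.19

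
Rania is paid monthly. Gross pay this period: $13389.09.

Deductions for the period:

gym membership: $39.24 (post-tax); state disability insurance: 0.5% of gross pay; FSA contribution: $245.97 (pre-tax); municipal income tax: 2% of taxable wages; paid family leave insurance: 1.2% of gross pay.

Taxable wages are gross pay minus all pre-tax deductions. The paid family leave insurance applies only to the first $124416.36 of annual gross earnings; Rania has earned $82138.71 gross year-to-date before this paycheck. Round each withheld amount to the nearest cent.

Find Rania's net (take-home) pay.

FSA contribution: $245.97
Taxable wages = $13389.09 − $245.97 = $13143.12
Municipal income tax: $13143.12 × 0.02 = $262.86
Paid family leave insurance: cap not yet reached, full $13389.09 is subject → $13389.09 × 0.012 = $160.67
State disability insurance: $13389.09 × 0.005 = $66.95
Gym membership: $39.24
Total deductions = $245.97 + $262.86 + $160.67 + $66.95 + $39.24 = $775.69
Net pay = $13389.09 − $775.69 = $12613.40

$12613.40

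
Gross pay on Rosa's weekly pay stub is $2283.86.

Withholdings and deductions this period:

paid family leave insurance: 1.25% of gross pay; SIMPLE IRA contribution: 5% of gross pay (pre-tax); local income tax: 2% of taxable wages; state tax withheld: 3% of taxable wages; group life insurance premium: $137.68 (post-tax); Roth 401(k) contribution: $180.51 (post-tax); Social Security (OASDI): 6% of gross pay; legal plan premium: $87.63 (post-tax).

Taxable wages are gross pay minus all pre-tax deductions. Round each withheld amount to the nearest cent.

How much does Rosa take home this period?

$1489.79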